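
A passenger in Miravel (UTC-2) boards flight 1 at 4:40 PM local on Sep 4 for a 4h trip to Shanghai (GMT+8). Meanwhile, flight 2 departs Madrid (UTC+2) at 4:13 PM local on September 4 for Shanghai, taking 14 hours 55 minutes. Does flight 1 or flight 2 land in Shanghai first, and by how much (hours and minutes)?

Flight 1 in UTC: 4:40 PM + 2:00 = 6:40 PM on Sep 4.
+4 hours → arrive 10:40 PM UTC on Sep 4.
Flight 2 in UTC: 4:13 PM − 2:00 = 2:13 PM on Sep 4.
+14 hours 55 minutes → arrive 5:08 AM UTC on Sep 5.
Flight 1 lands earlier by 6 hours 28 minutes.

the first, by 6 hours 28 minutes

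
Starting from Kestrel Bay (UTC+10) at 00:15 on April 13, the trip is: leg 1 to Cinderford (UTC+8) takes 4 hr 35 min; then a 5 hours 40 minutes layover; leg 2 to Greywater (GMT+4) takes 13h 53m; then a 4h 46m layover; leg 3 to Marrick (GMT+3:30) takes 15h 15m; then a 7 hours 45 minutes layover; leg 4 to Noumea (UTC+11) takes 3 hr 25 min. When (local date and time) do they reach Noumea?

08:34 on Apr 15

Convert departure to UTC: 00:15 − 10:00 = 14:15 UTC on Apr 12.
Add 4 hours 35 minutes leg 1 → 18:50 UTC.
Add 5 hours 40 minutes layover in Cinderford → 00:30 UTC (Apr 13).
Add 13 hours and 53 minutes leg 2 → 14:23 UTC.
Add 4 hours 46 minutes layover in Greywater → 19:09 UTC.
Add 15 hours 15 minutes leg 3 → 10:24 UTC (Apr 14).
Add 7 hours 45 minutes layover in Marrick → 18:09 UTC.
Add 3 hours and 25 minutes leg 4 → 21:34 UTC.
Noumea is UTC+11:00, so local arrival = 21:34 + 11:00 = 08:34 on Apr 15.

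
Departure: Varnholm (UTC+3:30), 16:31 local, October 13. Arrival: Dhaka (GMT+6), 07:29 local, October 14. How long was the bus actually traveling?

Dhaka is 2:30 ahead of Varnholm.
Clock-face elapsed time (ignoring zones) is 14 hours 58 minutes.
Actual elapsed = 14 hours 58 minutes − 2:30 = 12 hours 28 minutes.

12 hours 28 minutes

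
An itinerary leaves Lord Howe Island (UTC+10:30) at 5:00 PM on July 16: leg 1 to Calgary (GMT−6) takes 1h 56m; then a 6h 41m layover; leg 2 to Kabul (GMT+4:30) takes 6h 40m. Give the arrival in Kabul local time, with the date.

Convert departure to UTC: 5:00 PM − 10:30 = 6:30 AM UTC on Jul 16.
Add 1 hour 56 minutes leg 1 → 8:26 AM UTC.
Add 6 hours and 41 minutes layover in Calgary → 3:07 PM UTC.
Add 6 hours and 40 minutes leg 2 → 9:47 PM UTC.
Kabul is UTC+4:30, so local arrival = 9:47 PM + 4:30 = 2:17 AM on Jul 17.

2:17 AM on July 17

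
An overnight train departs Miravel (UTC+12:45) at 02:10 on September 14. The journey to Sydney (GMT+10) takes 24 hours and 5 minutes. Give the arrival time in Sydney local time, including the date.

Convert departure to UTC: 02:10 − 12:45 = 13:25 UTC on Sep 13.
Add 24 hours 5 minutes travel time → 13:30 UTC (Sep 14).
Sydney is UTC+10:00, so local arrival = 13:30 + 10:00 = 23:30 on Sep 14.

23:30 on September 14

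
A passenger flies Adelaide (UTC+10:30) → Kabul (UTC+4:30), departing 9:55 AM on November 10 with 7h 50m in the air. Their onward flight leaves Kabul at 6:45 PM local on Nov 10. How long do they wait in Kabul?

7 hours

Convert departure to UTC: 9:55 AM − 10:30 = 11:25 PM UTC on Nov 9.
Add 7 hours and 50 minutes flight time → 7:15 AM UTC (Nov 10).
Kabul is UTC+4:30, so local arrival = 7:15 AM + 4:30 = 11:45 AM on Nov 10.
Layover = 6:45 PM − 11:45 AM = 7 hours.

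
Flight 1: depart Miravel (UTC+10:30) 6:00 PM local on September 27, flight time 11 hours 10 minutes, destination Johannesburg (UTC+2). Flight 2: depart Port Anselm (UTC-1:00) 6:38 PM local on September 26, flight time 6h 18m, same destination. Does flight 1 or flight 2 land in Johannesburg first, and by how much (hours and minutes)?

Flight 1 in UTC: 6:00 PM − 10:30 = 7:30 AM on Sep 27.
+11 hours and 10 minutes → arrive 6:40 PM UTC on Sep 27.
Flight 2 in UTC: 6:38 PM + 1:00 = 7:38 PM on Sep 26.
+6 hours and 18 minutes → arrive 1:56 AM UTC on Sep 27.
Flight 2 lands earlier by 16 hours 44 minutes.

the second, by 16 hours 44 minutes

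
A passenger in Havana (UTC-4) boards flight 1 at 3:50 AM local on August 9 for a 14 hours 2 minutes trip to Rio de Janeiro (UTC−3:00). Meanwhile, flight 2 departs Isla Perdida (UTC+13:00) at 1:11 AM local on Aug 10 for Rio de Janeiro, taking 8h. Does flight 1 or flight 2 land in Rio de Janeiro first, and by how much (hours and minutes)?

the second, by 1 hour 41 minutes

Flight 1 in UTC: 3:50 AM + 4:00 = 7:50 AM on Aug 9.
+14 hours 2 minutes → arrive 9:52 PM UTC on Aug 9.
Flight 2 in UTC: 1:11 AM − 13:00 = 12:11 PM on Aug 9.
+8 hours → arrive 8:11 PM UTC on Aug 9.
Flight 2 lands earlier by 1 hour 41 minutes.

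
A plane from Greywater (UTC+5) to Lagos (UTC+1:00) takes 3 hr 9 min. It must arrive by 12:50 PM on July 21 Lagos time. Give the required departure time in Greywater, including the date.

1:41 PM on July 21

Target arrival in UTC: 12:50 PM − 1:00 = 11:50 AM on Jul 21.
Subtract 3 hours and 9 minutes → departure 8:41 AM UTC on Jul 21.
Greywater is UTC+5:00: 8:41 AM + 5:00 = 1:41 PM on Jul 21.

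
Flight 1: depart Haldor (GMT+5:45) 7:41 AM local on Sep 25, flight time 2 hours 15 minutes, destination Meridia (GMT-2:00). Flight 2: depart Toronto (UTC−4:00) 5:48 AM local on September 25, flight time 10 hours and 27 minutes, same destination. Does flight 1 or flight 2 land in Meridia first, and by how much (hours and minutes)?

Flight 1 in UTC: 7:41 AM − 5:45 = 1:56 AM on Sep 25.
+2 hours 15 minutes → arrive 4:11 AM UTC on Sep 25.
Flight 2 in UTC: 5:48 AM + 4:00 = 9:48 AM on Sep 25.
+10 hours and 27 minutes → arrive 8:15 PM UTC on Sep 25.
Flight 1 lands earlier by 16 hours 4 minutes.

the first, by 16 hours 4 minutes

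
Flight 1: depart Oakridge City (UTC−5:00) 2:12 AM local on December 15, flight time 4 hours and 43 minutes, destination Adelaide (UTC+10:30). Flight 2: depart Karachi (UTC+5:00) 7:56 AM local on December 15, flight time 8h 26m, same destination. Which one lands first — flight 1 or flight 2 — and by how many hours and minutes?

Flight 1 in UTC: 2:12 AM + 5:00 = 7:12 AM on Dec 15.
+4 hours 43 minutes → arrive 11:55 AM UTC on Dec 15.
Flight 2 in UTC: 7:56 AM − 5:00 = 2:56 AM on Dec 15.
+8 hours 26 minutes → arrive 11:22 AM UTC on Dec 15.
Flight 2 lands earlier by 33 minutes.

the second, by 33 minutes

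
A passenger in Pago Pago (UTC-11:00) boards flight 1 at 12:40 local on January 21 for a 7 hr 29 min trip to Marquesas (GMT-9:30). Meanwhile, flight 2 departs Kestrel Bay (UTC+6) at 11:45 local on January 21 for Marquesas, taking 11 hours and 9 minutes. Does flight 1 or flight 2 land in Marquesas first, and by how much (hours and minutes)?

the second, by 14 hours 15 minutes

Flight 1 in UTC: 12:40 + 11:00 = 23:40 on Jan 21.
+7 hours 29 minutes → arrive 07:09 UTC on Jan 22.
Flight 2 in UTC: 11:45 − 6:00 = 05:45 on Jan 21.
+11 hours and 9 minutes → arrive 16:54 UTC on Jan 21.
Flight 2 lands earlier by 14 hours 15 minutes.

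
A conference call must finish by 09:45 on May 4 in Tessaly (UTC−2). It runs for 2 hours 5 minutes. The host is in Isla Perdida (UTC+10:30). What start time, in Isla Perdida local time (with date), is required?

Target end time in UTC: 09:45 + 2:00 = 11:45 on May 4.
Subtract 2 hours and 5 minutes → start 09:40 UTC on May 4.
Isla Perdida is UTC+10:30: 09:40 + 10:30 = 20:10 on May 4.

20:10 on May 4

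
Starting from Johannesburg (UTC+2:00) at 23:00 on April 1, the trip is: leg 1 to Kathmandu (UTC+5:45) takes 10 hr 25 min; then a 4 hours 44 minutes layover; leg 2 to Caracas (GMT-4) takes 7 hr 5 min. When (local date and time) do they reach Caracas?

Convert departure to UTC: 23:00 − 2:00 = 21:00 UTC on Apr 1.
Add 10 hours 25 minutes leg 1 → 07:25 UTC (Apr 2).
Add 4 hours 44 minutes layover in Kathmandu → 12:09 UTC.
Add 7 hours 5 minutes leg 2 → 19:14 UTC.
Caracas is UTC−4:00, so local arrival = 19:14 − 4:00 = 15:14 on Apr 2.

15:14 on April 2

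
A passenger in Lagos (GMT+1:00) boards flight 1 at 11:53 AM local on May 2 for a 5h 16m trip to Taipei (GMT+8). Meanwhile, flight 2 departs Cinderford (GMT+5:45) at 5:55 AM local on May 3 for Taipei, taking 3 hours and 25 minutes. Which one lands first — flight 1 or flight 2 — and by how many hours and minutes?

the first, by 11 hours 26 minutes

Flight 1 in UTC: 11:53 AM − 1:00 = 10:53 AM on May 2.
+5 hours 16 minutes → arrive 4:09 PM UTC on May 2.
Flight 2 in UTC: 5:55 AM − 5:45 = 12:10 AM on May 3.
+3 hours and 25 minutes → arrive 3:35 AM UTC on May 3.
Flight 1 lands earlier by 11 hours 26 minutes.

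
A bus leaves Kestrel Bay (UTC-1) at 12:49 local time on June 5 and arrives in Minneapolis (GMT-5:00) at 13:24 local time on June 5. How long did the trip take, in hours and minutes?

Minneapolis is 4:00 behind Kestrel Bay.
Clock-face elapsed time (ignoring zones) is 35 minutes.
Actual elapsed = 35 minutes + 4:00 = 4 hours 35 minutes.

4 hours 35 minutes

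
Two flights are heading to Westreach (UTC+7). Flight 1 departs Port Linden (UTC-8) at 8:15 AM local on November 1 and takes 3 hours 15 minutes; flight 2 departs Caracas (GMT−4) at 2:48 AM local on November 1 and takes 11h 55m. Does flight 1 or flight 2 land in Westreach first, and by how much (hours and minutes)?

Flight 1 in UTC: 8:15 AM + 8:00 = 4:15 PM on Nov 1.
+3 hours 15 minutes → arrive 7:30 PM UTC on Nov 1.
Flight 2 in UTC: 2:48 AM + 4:00 = 6:48 AM on Nov 1.
+11 hours and 55 minutes → arrive 6:43 PM UTC on Nov 1.
Flight 2 lands earlier by 47 minutes.

the second, by 47 minutes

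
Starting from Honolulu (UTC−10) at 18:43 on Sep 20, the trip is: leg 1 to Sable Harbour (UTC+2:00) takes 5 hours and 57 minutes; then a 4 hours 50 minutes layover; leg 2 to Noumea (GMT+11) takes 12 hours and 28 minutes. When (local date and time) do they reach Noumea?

Convert departure to UTC: 18:43 + 10:00 = 04:43 UTC on Sep 21.
Add 5 hours and 57 minutes leg 1 → 10:40 UTC.
Add 4 hours 50 minutes layover in Sable Harbour → 15:30 UTC.
Add 12 hours and 28 minutes leg 2 → 03:58 UTC (Sep 22).
Noumea is UTC+11:00, so local arrival = 03:58 + 11:00 = 14:58 on Sep 22.

14:58 on September 22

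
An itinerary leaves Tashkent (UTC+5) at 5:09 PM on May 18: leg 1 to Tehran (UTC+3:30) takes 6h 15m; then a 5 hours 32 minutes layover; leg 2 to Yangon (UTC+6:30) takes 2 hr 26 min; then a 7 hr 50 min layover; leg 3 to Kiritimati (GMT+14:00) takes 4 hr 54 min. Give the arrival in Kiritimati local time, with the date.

5:06 AM on May 20

Convert departure to UTC: 5:09 PM − 5:00 = 12:09 PM UTC on May 18.
Add 6 hours and 15 minutes leg 1 → 6:24 PM UTC.
Add 5 hours 32 minutes layover in Tehran → 11:56 PM UTC.
Add 2 hours and 26 minutes leg 2 → 2:22 AM UTC (May 19).
Add 7 hours and 50 minutes layover in Yangon → 10:12 AM UTC.
Add 4 hours 54 minutes leg 3 → 3:06 PM UTC.
Kiritimati is UTC+14:00, so local arrival = 3:06 PM + 14:00 = 5:06 AM on May 20.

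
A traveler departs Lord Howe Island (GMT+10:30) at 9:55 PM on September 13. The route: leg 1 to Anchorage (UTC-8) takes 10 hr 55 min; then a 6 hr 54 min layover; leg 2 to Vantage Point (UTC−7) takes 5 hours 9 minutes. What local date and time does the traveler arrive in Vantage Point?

Convert departure to UTC: 9:55 PM − 10:30 = 11:25 AM UTC on Sep 13.
Add 10 hours and 55 minutes leg 1 → 10:20 PM UTC.
Add 6 hours and 54 minutes layover in Anchorage → 5:14 AM UTC (Sep 14).
Add 5 hours 9 minutes leg 2 → 10:23 AM UTC.
Vantage Point is UTC−7:00, so local arrival = 10:23 AM − 7:00 = 3:23 AM on Sep 14.

3:23 AM on September 14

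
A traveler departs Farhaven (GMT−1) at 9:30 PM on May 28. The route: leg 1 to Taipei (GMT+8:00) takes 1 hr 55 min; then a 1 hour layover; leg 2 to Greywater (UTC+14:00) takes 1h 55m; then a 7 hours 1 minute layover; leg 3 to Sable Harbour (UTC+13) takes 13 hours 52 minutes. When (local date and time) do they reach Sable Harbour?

1:13 PM on May 30

Convert departure to UTC: 9:30 PM + 1:00 = 10:30 PM UTC on May 28.
Add 1 hour 55 minutes leg 1 → 12:25 AM UTC (May 29).
Add 1 hour layover in Taipei → 1:25 AM UTC.
Add 1 hour 55 minutes leg 2 → 3:20 AM UTC.
Add 7 hours and 1 minute layover in Greywater → 10:21 AM UTC.
Add 13 hours 52 minutes leg 3 → 12:13 AM UTC (May 30).
Sable Harbour is UTC+13:00, so local arrival = 12:13 AM + 13:00 = 1:13 PM on May 30.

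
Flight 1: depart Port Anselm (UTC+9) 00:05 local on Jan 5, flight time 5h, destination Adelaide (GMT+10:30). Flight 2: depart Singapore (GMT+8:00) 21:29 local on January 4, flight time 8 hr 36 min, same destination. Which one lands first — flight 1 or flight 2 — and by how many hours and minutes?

Flight 1 in UTC: 00:05 − 9:00 = 15:05 on Jan 4.
+5 hours → arrive 20:05 UTC on Jan 4.
Flight 2 in UTC: 21:29 − 8:00 = 13:29 on Jan 4.
+8 hours 36 minutes → arrive 22:05 UTC on Jan 4.
Flight 1 lands earlier by 2 hours.

the first, by 2 hours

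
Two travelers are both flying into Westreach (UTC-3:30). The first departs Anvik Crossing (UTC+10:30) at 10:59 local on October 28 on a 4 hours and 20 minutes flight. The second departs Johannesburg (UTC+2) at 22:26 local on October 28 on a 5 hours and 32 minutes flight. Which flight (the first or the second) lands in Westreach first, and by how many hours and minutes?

the first, by 21 hours 9 minutes

Flight 1 in UTC: 10:59 − 10:30 = 00:29 on Oct 28.
+4 hours and 20 minutes → arrive 04:49 UTC on Oct 28.
Flight 2 in UTC: 22:26 − 2:00 = 20:26 on Oct 28.
+5 hours 32 minutes → arrive 01:58 UTC on Oct 29.
Flight 1 lands earlier by 21 hours 9 minutes.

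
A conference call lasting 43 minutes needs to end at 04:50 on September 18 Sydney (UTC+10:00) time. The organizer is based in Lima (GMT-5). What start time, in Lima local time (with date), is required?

13:07 on September 17

Target end time in UTC: 04:50 − 10:00 = 18:50 on Sep 17.
Subtract 43 minutes → start 18:07 UTC on Sep 17.
Lima is UTC−5:00: 18:07 − 5:00 = 13:07 on Sep 17.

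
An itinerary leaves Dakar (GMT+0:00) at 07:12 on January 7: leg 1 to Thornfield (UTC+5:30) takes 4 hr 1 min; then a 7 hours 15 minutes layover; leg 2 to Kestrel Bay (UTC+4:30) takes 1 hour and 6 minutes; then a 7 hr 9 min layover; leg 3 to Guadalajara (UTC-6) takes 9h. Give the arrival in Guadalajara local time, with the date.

Dakar is at UTC+0, so departure is already 07:12 UTC on Jan 7.
Add 4 hours and 1 minute leg 1 → 11:13 UTC.
Add 7 hours 15 minutes layover in Thornfield → 18:28 UTC.
Add 1 hour and 6 minutes leg 2 → 19:34 UTC.
Add 7 hours 9 minutes layover in Kestrel Bay → 02:43 UTC (Jan 8).
Add 9 hours leg 3 → 11:43 UTC.
Guadalajara is UTC−6:00, so local arrival = 11:43 − 6:00 = 05:43 on Jan 8.

05:43 on January 8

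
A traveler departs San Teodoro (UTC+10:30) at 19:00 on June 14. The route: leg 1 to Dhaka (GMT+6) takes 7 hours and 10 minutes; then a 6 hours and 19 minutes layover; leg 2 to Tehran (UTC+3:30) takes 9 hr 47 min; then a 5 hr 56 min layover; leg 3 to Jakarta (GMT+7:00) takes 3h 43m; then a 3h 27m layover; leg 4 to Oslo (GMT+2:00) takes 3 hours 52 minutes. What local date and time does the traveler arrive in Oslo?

Convert departure to UTC: 19:00 − 10:30 = 08:30 UTC on Jun 14.
Add 7 hours 10 minutes leg 1 → 15:40 UTC.
Add 6 hours and 19 minutes layover in Dhaka → 21:59 UTC.
Add 9 hours and 47 minutes leg 2 → 07:46 UTC (Jun 15).
Add 5 hours 56 minutes layover in Tehran → 13:42 UTC.
Add 3 hours and 43 minutes leg 3 → 17:25 UTC.
Add 3 hours and 27 minutes layover in Jakarta → 20:52 UTC.
Add 3 hours and 52 minutes leg 4 → 00:44 UTC (Jun 16).
Oslo is UTC+2:00, so local arrival = 00:44 + 2:00 = 02:44 on Jun 16.

02:44 on Jun 16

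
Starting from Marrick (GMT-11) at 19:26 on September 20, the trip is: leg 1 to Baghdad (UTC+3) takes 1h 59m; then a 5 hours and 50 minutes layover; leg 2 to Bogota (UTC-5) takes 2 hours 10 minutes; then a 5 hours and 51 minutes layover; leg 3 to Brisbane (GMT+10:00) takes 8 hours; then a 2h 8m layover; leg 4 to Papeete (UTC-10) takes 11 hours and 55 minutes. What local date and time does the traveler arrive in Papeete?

10:19 on Sep 22

Convert departure to UTC: 19:26 + 11:00 = 06:26 UTC on Sep 21.
Add 1 hour and 59 minutes leg 1 → 08:25 UTC.
Add 5 hours and 50 minutes layover in Baghdad → 14:15 UTC.
Add 2 hours and 10 minutes leg 2 → 16:25 UTC.
Add 5 hours and 51 minutes layover in Bogota → 22:16 UTC.
Add 8 hours leg 3 → 06:16 UTC (Sep 22).
Add 2 hours 8 minutes layover in Brisbane → 08:24 UTC.
Add 11 hours 55 minutes leg 4 → 20:19 UTC.
Papeete is UTC−10:00, so local arrival = 20:19 − 10:00 = 10:19 on Sep 22.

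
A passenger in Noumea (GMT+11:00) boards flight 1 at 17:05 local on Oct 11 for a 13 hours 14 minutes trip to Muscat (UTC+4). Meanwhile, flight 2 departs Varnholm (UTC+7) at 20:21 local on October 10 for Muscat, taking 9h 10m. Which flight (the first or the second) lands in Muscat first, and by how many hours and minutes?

the second, by 20 hours 48 minutes

Flight 1 in UTC: 17:05 − 11:00 = 06:05 on Oct 11.
+13 hours 14 minutes → arrive 19:19 UTC on Oct 11.
Flight 2 in UTC: 20:21 − 7:00 = 13:21 on Oct 10.
+9 hours and 10 minutes → arrive 22:31 UTC on Oct 10.
Flight 2 lands earlier by 20 hours 48 minutes.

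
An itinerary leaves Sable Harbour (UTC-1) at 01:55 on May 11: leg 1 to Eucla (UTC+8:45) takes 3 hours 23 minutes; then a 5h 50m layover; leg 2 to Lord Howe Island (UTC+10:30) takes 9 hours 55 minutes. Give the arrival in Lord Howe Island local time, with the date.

Convert departure to UTC: 01:55 + 1:00 = 02:55 UTC on May 11.
Add 3 hours and 23 minutes leg 1 → 06:18 UTC.
Add 5 hours 50 minutes layover in Eucla → 12:08 UTC.
Add 9 hours and 55 minutes leg 2 → 22:03 UTC.
Lord Howe Island is UTC+10:30, so local arrival = 22:03 + 10:30 = 08:33 on May 12.

08:33 on May 12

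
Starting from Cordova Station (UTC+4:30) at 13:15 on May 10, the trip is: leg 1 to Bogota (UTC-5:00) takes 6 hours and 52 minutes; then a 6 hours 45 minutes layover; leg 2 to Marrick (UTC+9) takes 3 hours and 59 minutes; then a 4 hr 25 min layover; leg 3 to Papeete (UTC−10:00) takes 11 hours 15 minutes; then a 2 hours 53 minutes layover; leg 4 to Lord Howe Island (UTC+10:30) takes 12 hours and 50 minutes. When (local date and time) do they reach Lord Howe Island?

Convert departure to UTC: 13:15 − 4:30 = 08:45 UTC on May 10.
Add 6 hours 52 minutes leg 1 → 15:37 UTC.
Add 6 hours and 45 minutes layover in Bogota → 22:22 UTC.
Add 3 hours 59 minutes leg 2 → 02:21 UTC (May 11).
Add 4 hours and 25 minutes layover in Marrick → 06:46 UTC.
Add 11 hours 15 minutes leg 3 → 18:01 UTC.
Add 2 hours and 53 minutes layover in Papeete → 20:54 UTC.
Add 12 hours 50 minutes leg 4 → 09:44 UTC (May 12).
Lord Howe Island is UTC+10:30, so local arrival = 09:44 + 10:30 = 20:14 on May 12.

20:14 on May 12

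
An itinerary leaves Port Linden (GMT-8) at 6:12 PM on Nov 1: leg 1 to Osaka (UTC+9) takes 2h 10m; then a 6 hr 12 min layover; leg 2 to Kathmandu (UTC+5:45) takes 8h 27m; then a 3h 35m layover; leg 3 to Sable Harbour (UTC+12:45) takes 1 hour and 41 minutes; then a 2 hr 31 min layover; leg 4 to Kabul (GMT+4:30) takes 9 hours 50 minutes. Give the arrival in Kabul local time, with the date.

5:08 PM on Nov 3

Convert departure to UTC: 6:12 PM + 8:00 = 2:12 AM UTC on Nov 2.
Add 2 hours 10 minutes leg 1 → 4:22 AM UTC.
Add 6 hours and 12 minutes layover in Osaka → 10:34 AM UTC.
Add 8 hours and 27 minutes leg 2 → 7:01 PM UTC.
Add 3 hours and 35 minutes layover in Kathmandu → 10:36 PM UTC.
Add 1 hour 41 minutes leg 3 → 12:17 AM UTC (Nov 3).
Add 2 hours and 31 minutes layover in Sable Harbour → 2:48 AM UTC.
Add 9 hours and 50 minutes leg 4 → 12:38 PM UTC.
Kabul is UTC+4:30, so local arrival = 12:38 PM + 4:30 = 5:08 PM on Nov 3.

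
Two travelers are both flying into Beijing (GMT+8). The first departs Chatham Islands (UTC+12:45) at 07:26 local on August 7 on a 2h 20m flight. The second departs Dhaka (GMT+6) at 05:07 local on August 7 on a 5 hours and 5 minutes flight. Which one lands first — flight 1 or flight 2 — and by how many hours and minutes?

Flight 1 in UTC: 07:26 − 12:45 = 18:41 on Aug 6.
+2 hours 20 minutes → arrive 21:01 UTC on Aug 6.
Flight 2 in UTC: 05:07 − 6:00 = 23:07 on Aug 6.
+5 hours and 5 minutes → arrive 04:12 UTC on Aug 7.
Flight 1 lands earlier by 7 hours 11 minutes.

the first, by 7 hours 11 minutes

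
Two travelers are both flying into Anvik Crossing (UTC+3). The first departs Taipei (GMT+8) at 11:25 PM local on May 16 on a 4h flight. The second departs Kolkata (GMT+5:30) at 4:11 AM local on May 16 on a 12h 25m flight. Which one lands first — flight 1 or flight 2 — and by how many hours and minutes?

Flight 1 in UTC: 11:25 PM − 8:00 = 3:25 PM on May 16.
+4 hours → arrive 7:25 PM UTC on May 16.
Flight 2 in UTC: 4:11 AM − 5:30 = 10:41 PM on May 15.
+12 hours and 25 minutes → arrive 11:06 AM UTC on May 16.
Flight 2 lands earlier by 8 hours 19 minutes.

the second, by 8 hours 19 minutes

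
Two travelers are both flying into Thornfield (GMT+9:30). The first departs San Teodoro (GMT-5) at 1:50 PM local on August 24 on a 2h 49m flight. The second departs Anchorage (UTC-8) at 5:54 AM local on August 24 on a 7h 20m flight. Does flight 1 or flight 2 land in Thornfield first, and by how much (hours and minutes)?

Flight 1 in UTC: 1:50 PM + 5:00 = 6:50 PM on Aug 24.
+2 hours and 49 minutes → arrive 9:39 PM UTC on Aug 24.
Flight 2 in UTC: 5:54 AM + 8:00 = 1:54 PM on Aug 24.
+7 hours and 20 minutes → arrive 9:14 PM UTC on Aug 24.
Flight 2 lands earlier by 25 minutes.

the second, by 25 minutes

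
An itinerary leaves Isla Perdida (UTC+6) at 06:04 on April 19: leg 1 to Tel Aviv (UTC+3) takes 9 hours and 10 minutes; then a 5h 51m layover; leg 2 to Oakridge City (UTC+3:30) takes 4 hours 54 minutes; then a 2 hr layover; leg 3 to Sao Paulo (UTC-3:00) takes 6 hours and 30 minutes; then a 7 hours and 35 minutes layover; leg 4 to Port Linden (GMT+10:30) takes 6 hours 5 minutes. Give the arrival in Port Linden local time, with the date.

Convert departure to UTC: 06:04 − 6:00 = 00:04 UTC on Apr 19.
Add 9 hours and 10 minutes leg 1 → 09:14 UTC.
Add 5 hours 51 minutes layover in Tel Aviv → 15:05 UTC.
Add 4 hours and 54 minutes leg 2 → 19:59 UTC.
Add 2 hours layover in Oakridge City → 21:59 UTC.
Add 6 hours and 30 minutes leg 3 → 04:29 UTC (Apr 20).
Add 7 hours and 35 minutes layover in Sao Paulo → 12:04 UTC.
Add 6 hours and 5 minutes leg 4 → 18:09 UTC.
Port Linden is UTC+10:30, so local arrival = 18:09 + 10:30 = 04:39 on Apr 21.

04:39 on April 21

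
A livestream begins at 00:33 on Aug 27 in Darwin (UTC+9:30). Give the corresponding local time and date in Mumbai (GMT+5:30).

In UTC: 00:33 − 9:30 = 15:03 on Aug 26.
Mumbai is UTC+5:30: 15:03 + 5:30 = 20:33 on Aug 26.

20:33 on August 26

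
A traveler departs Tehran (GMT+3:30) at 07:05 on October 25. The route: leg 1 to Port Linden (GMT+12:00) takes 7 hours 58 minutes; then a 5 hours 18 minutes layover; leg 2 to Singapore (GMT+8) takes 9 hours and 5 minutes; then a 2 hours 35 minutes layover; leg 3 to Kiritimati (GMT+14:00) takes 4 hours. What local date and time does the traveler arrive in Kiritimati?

22:31 on Oct 26

Convert departure to UTC: 07:05 − 3:30 = 03:35 UTC on Oct 25.
Add 7 hours 58 minutes leg 1 → 11:33 UTC.
Add 5 hours 18 minutes layover in Port Linden → 16:51 UTC.
Add 9 hours 5 minutes leg 2 → 01:56 UTC (Oct 26).
Add 2 hours 35 minutes layover in Singapore → 04:31 UTC.
Add 4 hours leg 3 → 08:31 UTC.
Kiritimati is UTC+14:00, so local arrival = 08:31 + 14:00 = 22:31 on Oct 26.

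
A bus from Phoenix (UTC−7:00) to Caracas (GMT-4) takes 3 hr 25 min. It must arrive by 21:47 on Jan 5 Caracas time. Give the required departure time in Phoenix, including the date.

15:22 on January 5

Target arrival in UTC: 21:47 + 4:00 = 01:47 on Jan 6.
Subtract 3 hours and 25 minutes → departure 22:22 UTC on Jan 5.
Phoenix is UTC−7:00: 22:22 − 7:00 = 15:22 on Jan 5.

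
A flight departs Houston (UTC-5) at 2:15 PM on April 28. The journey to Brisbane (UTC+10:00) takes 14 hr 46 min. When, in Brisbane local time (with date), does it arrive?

Convert departure to UTC: 2:15 PM + 5:00 = 7:15 PM UTC on Apr 28.
Add 14 hours and 46 minutes travel time → 10:01 AM UTC (Apr 29).
Brisbane is UTC+10:00, so local arrival = 10:01 AM + 10:00 = 8:01 PM on Apr 29.

8:01 PM on Apr 29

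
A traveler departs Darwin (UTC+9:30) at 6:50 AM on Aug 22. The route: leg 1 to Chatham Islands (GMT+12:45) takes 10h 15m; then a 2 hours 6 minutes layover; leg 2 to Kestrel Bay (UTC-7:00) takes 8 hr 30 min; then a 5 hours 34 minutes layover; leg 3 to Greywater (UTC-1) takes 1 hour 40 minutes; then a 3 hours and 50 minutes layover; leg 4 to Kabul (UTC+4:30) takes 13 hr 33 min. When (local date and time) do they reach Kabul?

11:18 PM on August 23

Convert departure to UTC: 6:50 AM − 9:30 = 9:20 PM UTC on Aug 21.
Add 10 hours 15 minutes leg 1 → 7:35 AM UTC (Aug 22).
Add 2 hours and 6 minutes layover in Chatham Islands → 9:41 AM UTC.
Add 8 hours and 30 minutes leg 2 → 6:11 PM UTC.
Add 5 hours and 34 minutes layover in Kestrel Bay → 11:45 PM UTC.
Add 1 hour and 40 minutes leg 3 → 1:25 AM UTC (Aug 23).
Add 3 hours 50 minutes layover in Greywater → 5:15 AM UTC.
Add 13 hours 33 minutes leg 4 → 6:48 PM UTC.
Kabul is UTC+4:30, so local arrival = 6:48 PM + 4:30 = 11:18 PM on Aug 23.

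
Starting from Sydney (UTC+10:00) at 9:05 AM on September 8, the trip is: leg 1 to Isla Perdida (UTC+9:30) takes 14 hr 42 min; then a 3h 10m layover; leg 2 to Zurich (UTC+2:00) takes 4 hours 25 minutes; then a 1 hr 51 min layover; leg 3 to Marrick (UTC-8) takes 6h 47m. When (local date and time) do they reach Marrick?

Convert departure to UTC: 9:05 AM − 10:00 = 11:05 PM UTC on Sep 7.
Add 14 hours and 42 minutes leg 1 → 1:47 PM UTC (Sep 8).
Add 3 hours and 10 minutes layover in Isla Perdida → 4:57 PM UTC.
Add 4 hours and 25 minutes leg 2 → 9:22 PM UTC.
Add 1 hour 51 minutes layover in Zurich → 11:13 PM UTC.
Add 6 hours and 47 minutes leg 3 → 6:00 AM UTC (Sep 9).
Marrick is UTC−8:00, so local arrival = 6:00 AM − 8:00 = 10:00 PM on Sep 8.

10:00 PM on September 8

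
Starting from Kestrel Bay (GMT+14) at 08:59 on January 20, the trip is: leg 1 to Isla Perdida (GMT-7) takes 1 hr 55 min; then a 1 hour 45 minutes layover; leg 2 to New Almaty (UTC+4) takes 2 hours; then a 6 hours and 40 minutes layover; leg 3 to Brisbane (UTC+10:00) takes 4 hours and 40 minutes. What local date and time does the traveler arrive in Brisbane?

21:59 on January 20

Convert departure to UTC: 08:59 − 14:00 = 18:59 UTC on Jan 19.
Add 1 hour 55 minutes leg 1 → 20:54 UTC.
Add 1 hour 45 minutes layover in Isla Perdida → 22:39 UTC.
Add 2 hours leg 2 → 00:39 UTC (Jan 20).
Add 6 hours 40 minutes layover in New Almaty → 07:19 UTC.
Add 4 hours 40 minutes leg 3 → 11:59 UTC.
Brisbane is UTC+10:00, so local arrival = 11:59 + 10:00 = 21:59 on Jan 20.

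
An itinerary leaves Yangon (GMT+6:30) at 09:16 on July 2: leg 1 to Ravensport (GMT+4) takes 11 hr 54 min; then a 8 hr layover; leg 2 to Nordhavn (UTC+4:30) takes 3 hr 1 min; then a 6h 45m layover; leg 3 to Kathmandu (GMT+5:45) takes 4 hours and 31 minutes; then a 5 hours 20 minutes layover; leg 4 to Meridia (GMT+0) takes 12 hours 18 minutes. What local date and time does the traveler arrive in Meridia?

Convert departure to UTC: 09:16 − 6:30 = 02:46 UTC on Jul 2.
Add 11 hours 54 minutes leg 1 → 14:40 UTC.
Add 8 hours layover in Ravensport → 22:40 UTC.
Add 3 hours and 1 minute leg 2 → 01:41 UTC (Jul 3).
Add 6 hours 45 minutes layover in Nordhavn → 08:26 UTC.
Add 4 hours and 31 minutes leg 3 → 12:57 UTC.
Add 5 hours and 20 minutes layover in Kathmandu → 18:17 UTC.
Add 12 hours 18 minutes leg 4 → 06:35 UTC (Jul 4).
Meridia is UTC+0, so local arrival is the same: 06:35 on Jul 4.

06:35 on July 4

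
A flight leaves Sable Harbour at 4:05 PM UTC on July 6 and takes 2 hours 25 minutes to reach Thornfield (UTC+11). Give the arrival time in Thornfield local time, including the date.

Departure is given in UTC: 4:05 PM on Jul 6.
Add 2 hours 25 minutes → 6:30 PM UTC.
Thornfield is UTC+11:00: 6:30 PM + 11:00 = 5:30 AM on Jul 7.

5:30 AM on July 7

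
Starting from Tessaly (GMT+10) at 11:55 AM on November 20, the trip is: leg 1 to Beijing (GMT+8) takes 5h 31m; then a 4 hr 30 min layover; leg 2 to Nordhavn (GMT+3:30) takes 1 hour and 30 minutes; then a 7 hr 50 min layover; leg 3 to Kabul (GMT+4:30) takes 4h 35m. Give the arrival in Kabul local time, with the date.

Convert departure to UTC: 11:55 AM − 10:00 = 1:55 AM UTC on Nov 20.
Add 5 hours and 31 minutes leg 1 → 7:26 AM UTC.
Add 4 hours 30 minutes layover in Beijing → 11:56 AM UTC.
Add 1 hour 30 minutes leg 2 → 1:26 PM UTC.
Add 7 hours 50 minutes layover in Nordhavn → 9:16 PM UTC.
Add 4 hours 35 minutes leg 3 → 1:51 AM UTC (Nov 21).
Kabul is UTC+4:30, so local arrival = 1:51 AM + 4:30 = 6:21 AM on Nov 21.

6:21 AM on November 21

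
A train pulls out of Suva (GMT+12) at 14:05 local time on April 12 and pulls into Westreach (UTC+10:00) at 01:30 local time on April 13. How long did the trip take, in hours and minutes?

13 hours 25 minutes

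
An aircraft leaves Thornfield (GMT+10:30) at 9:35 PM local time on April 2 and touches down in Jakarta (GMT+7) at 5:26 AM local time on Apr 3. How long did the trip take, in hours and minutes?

Departure in UTC: 9:35 PM − 10:30 = 11:05 AM on Apr 2.
Arrival in UTC: 5:26 AM − 7:00 = 10:26 PM on Apr 2.
Elapsed = 10:26 PM − 11:05 AM = 11 hours 21 minutes.

11 hours 21 minutes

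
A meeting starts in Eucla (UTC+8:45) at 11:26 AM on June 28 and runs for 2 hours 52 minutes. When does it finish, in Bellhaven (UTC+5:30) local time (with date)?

11:03 AM on June 28

Convert start to UTC: 11:26 AM − 8:45 = 2:41 AM UTC on Jun 28.
Add 2 hours and 52 minutes duration → 5:33 AM UTC.
Bellhaven is UTC+5:30, so local end time = 5:33 AM + 5:30 = 11:03 AM on Jun 28.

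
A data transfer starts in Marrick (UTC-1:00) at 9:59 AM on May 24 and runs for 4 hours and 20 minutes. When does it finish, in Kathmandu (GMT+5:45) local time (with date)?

9:04 PM on May 24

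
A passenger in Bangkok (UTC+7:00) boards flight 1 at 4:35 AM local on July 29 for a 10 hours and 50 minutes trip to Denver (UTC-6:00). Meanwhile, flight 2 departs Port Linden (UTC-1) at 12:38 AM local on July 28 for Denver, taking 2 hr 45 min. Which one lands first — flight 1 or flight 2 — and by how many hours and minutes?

the second, by 28 hours 2 minutes

Flight 1 in UTC: 4:35 AM − 7:00 = 9:35 PM on Jul 28.
+10 hours 50 minutes → arrive 8:25 AM UTC on Jul 29.
Flight 2 in UTC: 12:38 AM + 1:00 = 1:38 AM on Jul 28.
+2 hours 45 minutes → arrive 4:23 AM UTC on Jul 28.
Flight 2 lands earlier by 28 hours 2 minutes.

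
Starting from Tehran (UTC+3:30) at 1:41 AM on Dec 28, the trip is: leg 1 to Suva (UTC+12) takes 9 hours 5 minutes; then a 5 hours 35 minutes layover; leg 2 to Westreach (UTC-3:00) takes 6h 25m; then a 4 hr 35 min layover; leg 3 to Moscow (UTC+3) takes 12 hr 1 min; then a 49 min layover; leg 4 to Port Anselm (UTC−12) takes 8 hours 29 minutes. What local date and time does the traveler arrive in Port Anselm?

Convert departure to UTC: 1:41 AM − 3:30 = 10:11 PM UTC on Dec 27.
Add 9 hours 5 minutes leg 1 → 7:16 AM UTC (Dec 28).
Add 5 hours 35 minutes layover in Suva → 12:51 PM UTC.
Add 6 hours and 25 minutes leg 2 → 7:16 PM UTC.
Add 4 hours and 35 minutes layover in Westreach → 11:51 PM UTC.
Add 12 hours and 1 minute leg 3 → 11:52 AM UTC (Dec 29).
Add 49 minutes layover in Moscow → 12:41 PM UTC.
Add 8 hours and 29 minutes leg 4 → 9:10 PM UTC.
Port Anselm is UTC−12:00, so local arrival = 9:10 PM − 12:00 = 9:10 AM on Dec 29.

9:10 AM on December 29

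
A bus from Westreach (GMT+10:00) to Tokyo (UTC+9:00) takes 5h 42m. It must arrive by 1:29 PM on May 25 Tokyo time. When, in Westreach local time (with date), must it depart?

8:47 AM on May 25

Target arrival in UTC: 1:29 PM − 9:00 = 4:29 AM on May 25.
Subtract 5 hours 42 minutes → departure 10:47 PM UTC on May 24.
Westreach is UTC+10:00: 10:47 PM + 10:00 = 8:47 AM on May 25.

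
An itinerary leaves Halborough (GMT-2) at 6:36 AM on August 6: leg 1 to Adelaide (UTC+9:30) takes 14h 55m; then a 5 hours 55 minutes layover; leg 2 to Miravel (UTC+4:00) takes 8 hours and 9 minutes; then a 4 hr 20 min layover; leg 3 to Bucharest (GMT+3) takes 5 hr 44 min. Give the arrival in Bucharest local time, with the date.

2:39 AM on August 8

Convert departure to UTC: 6:36 AM + 2:00 = 8:36 AM UTC on Aug 6.
Add 14 hours and 55 minutes leg 1 → 11:31 PM UTC.
Add 5 hours 55 minutes layover in Adelaide → 5:26 AM UTC (Aug 7).
Add 8 hours 9 minutes leg 2 → 1:35 PM UTC.
Add 4 hours and 20 minutes layover in Miravel → 5:55 PM UTC.
Add 5 hours 44 minutes leg 3 → 11:39 PM UTC.
Bucharest is UTC+3:00, so local arrival = 11:39 PM + 3:00 = 2:39 AM on Aug 8.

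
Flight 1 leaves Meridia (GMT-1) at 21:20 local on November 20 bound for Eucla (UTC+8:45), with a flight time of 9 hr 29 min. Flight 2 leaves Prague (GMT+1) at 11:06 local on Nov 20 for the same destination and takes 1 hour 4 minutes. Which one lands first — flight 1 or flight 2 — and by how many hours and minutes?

the second, by 20 hours 39 minutes

Flight 1 in UTC: 21:20 + 1:00 = 22:20 on Nov 20.
+9 hours 29 minutes → arrive 07:49 UTC on Nov 21.
Flight 2 in UTC: 11:06 − 1:00 = 10:06 on Nov 20.
+1 hour 4 minutes → arrive 11:10 UTC on Nov 20.
Flight 2 lands earlier by 20 hours 39 minutes.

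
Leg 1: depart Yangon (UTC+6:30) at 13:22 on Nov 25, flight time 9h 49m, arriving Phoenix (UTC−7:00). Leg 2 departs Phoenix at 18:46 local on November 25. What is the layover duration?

9 hours 5 minutes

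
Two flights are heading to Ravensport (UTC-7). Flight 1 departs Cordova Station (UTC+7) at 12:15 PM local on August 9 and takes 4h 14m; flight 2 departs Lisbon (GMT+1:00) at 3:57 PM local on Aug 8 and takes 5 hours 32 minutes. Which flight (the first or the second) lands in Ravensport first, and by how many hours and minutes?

Flight 1 in UTC: 12:15 PM − 7:00 = 5:15 AM on Aug 9.
+4 hours and 14 minutes → arrive 9:29 AM UTC on Aug 9.
Flight 2 in UTC: 3:57 PM − 1:00 = 2:57 PM on Aug 8.
+5 hours 32 minutes → arrive 8:29 PM UTC on Aug 8.
Flight 2 lands earlier by 13 hours.

the second, by 13 hours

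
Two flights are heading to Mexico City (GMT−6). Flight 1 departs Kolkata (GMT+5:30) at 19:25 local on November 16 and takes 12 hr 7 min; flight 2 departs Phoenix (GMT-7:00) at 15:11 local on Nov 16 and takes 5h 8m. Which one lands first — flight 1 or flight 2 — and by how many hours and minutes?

Flight 1 in UTC: 19:25 − 5:30 = 13:55 on Nov 16.
+12 hours 7 minutes → arrive 02:02 UTC on Nov 17.
Flight 2 in UTC: 15:11 + 7:00 = 22:11 on Nov 16.
+5 hours 8 minutes → arrive 03:19 UTC on Nov 17.
Flight 1 lands earlier by 1 hour 17 minutes.

the first, by 1 hour 17 minutes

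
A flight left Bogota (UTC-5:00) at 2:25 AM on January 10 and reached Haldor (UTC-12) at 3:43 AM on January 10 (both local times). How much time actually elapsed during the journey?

Haldor is 7:00 behind Bogota.
Clock-face elapsed time (ignoring zones) is 1 hour 18 minutes.
Actual elapsed = 1 hour 18 minutes + 7:00 = 8 hours 18 minutes.

8 hours 18 minutes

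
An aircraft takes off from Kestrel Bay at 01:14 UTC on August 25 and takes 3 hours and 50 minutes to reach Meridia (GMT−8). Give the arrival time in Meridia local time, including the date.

21:04 on August 24

Departure is given in UTC: 01:14 on Aug 25.
Add 3 hours 50 minutes → 05:04 UTC.
Meridia is UTC−8:00: 05:04 − 8:00 = 21:04 on Aug 24.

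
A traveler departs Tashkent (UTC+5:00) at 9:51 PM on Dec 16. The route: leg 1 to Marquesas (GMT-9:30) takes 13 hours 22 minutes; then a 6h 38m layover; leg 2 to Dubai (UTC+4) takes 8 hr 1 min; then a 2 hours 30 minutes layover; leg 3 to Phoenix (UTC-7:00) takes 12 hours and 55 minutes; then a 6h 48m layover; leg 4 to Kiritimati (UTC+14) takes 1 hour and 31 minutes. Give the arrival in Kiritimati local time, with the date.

Convert departure to UTC: 9:51 PM − 5:00 = 4:51 PM UTC on Dec 16.
Add 13 hours and 22 minutes leg 1 → 6:13 AM UTC (Dec 17).
Add 6 hours 38 minutes layover in Marquesas → 12:51 PM UTC.
Add 8 hours and 1 minute leg 2 → 8:52 PM UTC.
Add 2 hours and 30 minutes layover in Dubai → 11:22 PM UTC.
Add 12 hours and 55 minutes leg 3 → 12:17 PM UTC (Dec 18).
Add 6 hours 48 minutes layover in Phoenix → 7:05 PM UTC.
Add 1 hour and 31 minutes leg 4 → 8:36 PM UTC.
Kiritimati is UTC+14:00, so local arrival = 8:36 PM + 14:00 = 10:36 AM on Dec 19.

10:36 AM on December 19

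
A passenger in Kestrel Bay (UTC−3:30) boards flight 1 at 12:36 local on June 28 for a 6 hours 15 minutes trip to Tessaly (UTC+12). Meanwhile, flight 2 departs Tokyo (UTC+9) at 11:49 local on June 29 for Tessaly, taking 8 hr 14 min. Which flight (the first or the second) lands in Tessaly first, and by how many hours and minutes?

the first, by 12 hours 42 minutes

Flight 1 in UTC: 12:36 + 3:30 = 16:06 on Jun 28.
+6 hours and 15 minutes → arrive 22:21 UTC on Jun 28.
Flight 2 in UTC: 11:49 − 9:00 = 02:49 on Jun 29.
+8 hours and 14 minutes → arrive 11:03 UTC on Jun 29.
Flight 1 lands earlier by 12 hours 42 minutes.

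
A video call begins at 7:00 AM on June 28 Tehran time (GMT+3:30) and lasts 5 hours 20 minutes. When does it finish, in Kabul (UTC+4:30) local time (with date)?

Convert start to UTC: 7:00 AM − 3:30 = 3:30 AM UTC on Jun 28.
Add 5 hours 20 minutes duration → 8:50 AM UTC.
Kabul is UTC+4:30, so local end time = 8:50 AM + 4:30 = 1:20 PM on Jun 28.

1:20 PM on Jun 28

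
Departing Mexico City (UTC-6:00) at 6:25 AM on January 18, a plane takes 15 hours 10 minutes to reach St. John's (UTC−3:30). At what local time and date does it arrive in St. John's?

Convert departure to UTC: 6:25 AM + 6:00 = 12:25 PM UTC on Jan 18.
Add 15 hours and 10 minutes travel time → 3:35 AM UTC (Jan 19).
St. John's is UTC−3:30, so local arrival = 3:35 AM − 3:30 = 12:05 AM on Jan 19.

12:05 AM on January 19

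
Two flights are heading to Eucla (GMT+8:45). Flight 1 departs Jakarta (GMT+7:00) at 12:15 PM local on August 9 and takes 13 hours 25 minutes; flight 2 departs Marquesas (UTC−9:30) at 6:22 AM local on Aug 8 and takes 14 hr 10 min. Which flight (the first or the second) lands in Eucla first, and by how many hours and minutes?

the second, by 12 hours 38 minutes

Flight 1 in UTC: 12:15 PM − 7:00 = 5:15 AM on Aug 9.
+13 hours 25 minutes → arrive 6:40 PM UTC on Aug 9.
Flight 2 in UTC: 6:22 AM + 9:30 = 3:52 PM on Aug 8.
+14 hours and 10 minutes → arrive 6:02 AM UTC on Aug 9.
Flight 2 lands earlier by 12 hours 38 minutes.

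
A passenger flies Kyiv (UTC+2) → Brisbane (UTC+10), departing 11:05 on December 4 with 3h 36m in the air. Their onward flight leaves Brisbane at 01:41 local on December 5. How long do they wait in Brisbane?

3 hours

Convert departure to UTC: 11:05 − 2:00 = 09:05 UTC on Dec 4.
Add 3 hours and 36 minutes flight time → 12:41 UTC.
Brisbane is UTC+10:00, so local arrival = 12:41 + 10:00 = 22:41 on Dec 4.
Layover = 01:41 − 22:41 (+1 day) = 3 hours.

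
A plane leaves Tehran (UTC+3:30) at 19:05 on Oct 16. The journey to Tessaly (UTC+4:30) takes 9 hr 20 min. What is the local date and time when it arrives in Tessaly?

Convert departure to UTC: 19:05 − 3:30 = 15:35 UTC on Oct 16.
Add 9 hours 20 minutes travel time → 00:55 UTC (Oct 17).
Tessaly is UTC+4:30, so local arrival = 00:55 + 4:30 = 05:25 on Oct 17.

05:25 on Oct 17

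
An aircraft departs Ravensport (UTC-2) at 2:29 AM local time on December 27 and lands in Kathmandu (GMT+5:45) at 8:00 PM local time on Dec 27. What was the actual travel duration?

Departure in UTC: 2:29 AM + 2:00 = 4:29 AM on Dec 27.
Arrival in UTC: 8:00 PM − 5:45 = 2:15 PM on Dec 27.
Elapsed = 2:15 PM − 4:29 AM = 9 hours 46 minutes.

9 hours 46 minutes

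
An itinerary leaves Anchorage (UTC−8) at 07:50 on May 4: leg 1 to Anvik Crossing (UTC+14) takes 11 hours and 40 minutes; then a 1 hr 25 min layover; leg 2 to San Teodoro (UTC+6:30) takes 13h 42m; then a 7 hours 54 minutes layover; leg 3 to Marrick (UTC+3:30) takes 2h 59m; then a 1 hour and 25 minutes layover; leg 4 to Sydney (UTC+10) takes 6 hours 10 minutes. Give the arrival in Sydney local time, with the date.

Convert departure to UTC: 07:50 + 8:00 = 15:50 UTC on May 4.
Add 11 hours 40 minutes leg 1 → 03:30 UTC (May 5).
Add 1 hour and 25 minutes layover in Anvik Crossing → 04:55 UTC.
Add 13 hours 42 minutes leg 2 → 18:37 UTC.
Add 7 hours and 54 minutes layover in San Teodoro → 02:31 UTC (May 6).
Add 2 hours and 59 minutes leg 3 → 05:30 UTC.
Add 1 hour 25 minutes layover in Marrick → 06:55 UTC.
Add 6 hours 10 minutes leg 4 → 13:05 UTC.
Sydney is UTC+10:00, so local arrival = 13:05 + 10:00 = 23:05 on May 6.

23:05 on May 6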